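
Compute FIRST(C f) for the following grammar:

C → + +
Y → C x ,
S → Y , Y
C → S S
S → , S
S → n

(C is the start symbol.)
{ '+', ',', 'n' }

FIRST sets of the non-terminals involved (from the grammar, by fixed-point iteration):
  FIRST(C) = { '+', ',', 'n' }

To compute FIRST(C f), process the symbols left to right:
Symbol C is a non-terminal. Add FIRST(C) \ {ε} = { '+', ',', 'n' }
C is not nullable (ε ∉ FIRST(C)), so stop here.
FIRST(C f) = { '+', ',', 'n' }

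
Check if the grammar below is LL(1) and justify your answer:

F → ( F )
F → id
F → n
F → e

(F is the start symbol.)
For F:
  PREDICT(F → '(' F ')') = { '(' }
  PREDICT(F → id) = { 'id' }
  PREDICT(F → n) = { 'n' }
  PREDICT(F → e) = { 'e' }

All predict sets are disjoint. The grammar IS LL(1).

Answer: Yes, the grammar is LL(1).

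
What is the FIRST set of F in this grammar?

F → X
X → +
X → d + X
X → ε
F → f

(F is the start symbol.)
{ '+', 'd', 'f', ε }

To compute FIRST(F), examine every production with F on the left-hand side, reading each right-hand side left to right until a non-nullable symbol is reached.

FIRST sets of the other non-terminals involved (by the same procedure, iterated to a fixed point):
  FIRST(X) = { '+', 'd', ε }

From F → X:
  - X is a non-terminal: add FIRST(X) \ {ε} = { '+', 'd' }
    X is nullable and nothing follows, so the whole right-hand side can vanish: ε ∈ FIRST(F)
From F → f:
  - f is a terminal: add 'f' and stop

Collecting: FIRST(F) = { '+', 'd', 'f', ε }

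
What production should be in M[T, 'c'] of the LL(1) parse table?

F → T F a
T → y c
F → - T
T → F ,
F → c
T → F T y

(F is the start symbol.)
To find M[T, 'c'], we find productions for T where 'c' is in the predict set (PREDICT(N → α) = (FIRST(α) \ {ε}) ∪ (FOLLOW(N) if α ⇒* ε)).

Relevant sets:
  FIRST(F) = { '-', 'c', 'y' }

T → y c: PREDICT = { 'y' }
T → F ,: PREDICT = { '-', 'c', 'y' }
  'c' is in predict set, so this production goes in M[T, 'c']
T → F T y: PREDICT = { '-', 'c', 'y' }
  'c' is in predict set, so this production goes in M[T, 'c']

M[T, 'c'] = T → F ,, T → F T y  (a multiply-defined cell — the grammar is not LL(1))

Answer: T → F ,, T → F T y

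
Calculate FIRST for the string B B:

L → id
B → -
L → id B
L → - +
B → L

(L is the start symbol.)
FIRST sets of the non-terminals involved (from the grammar, by fixed-point iteration):
  FIRST(B) = { '-', 'id' }

To compute FIRST(B B), process the symbols left to right:
Symbol B is a non-terminal. Add FIRST(B) \ {ε} = { '-', 'id' }
B is not nullable (ε ∉ FIRST(B)), so stop here.
FIRST(B B) = { '-', 'id' }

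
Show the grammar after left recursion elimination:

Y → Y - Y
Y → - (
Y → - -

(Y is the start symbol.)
Y → - ( Y'
Y → - - Y'
Y' → - Y Y'
Y' → ε

Y is directly left-recursive. The standard transformation for
  A → A α₁ | ... | A α_m | β₁ | ... | β_n
is
  A  → β₁ A' | ... | β_n A'
  A' → α₁ A' | ... | α_m A' | ε

Y → - ( becomes Y → - ( Y'
Y → - - becomes Y → - - Y'
Y → Y - Y becomes Y' → - Y Y'
Add Y' → ε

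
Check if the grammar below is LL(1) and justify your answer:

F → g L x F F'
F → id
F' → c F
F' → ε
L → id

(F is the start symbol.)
No. Predict set conflict for F': { 'c' }

A grammar is LL(1) if for each non-terminal N with multiple productions, the predict sets of those productions are pairwise disjoint, where PREDICT(N → α) = (FIRST(α) \ {ε}) ∪ (FOLLOW(N) if α ⇒* ε).

Relevant sets:
  FOLLOW(F') = { $, 'c' }

For F:
  PREDICT(F → g L x F F') = { 'g' }
  PREDICT(F → id) = { 'id' }
For F':
  PREDICT(F' → c F) = { 'c' }
  PREDICT(F' → ε) = { $, 'c' }
L has a single production, so nothing to check there.

Conflict found: Predict set conflict for F': { 'c' }
The grammar is NOT LL(1).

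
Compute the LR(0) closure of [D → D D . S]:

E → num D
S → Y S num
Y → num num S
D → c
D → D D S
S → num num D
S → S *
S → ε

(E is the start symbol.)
{ [D → D D . S], [S → . S *], [S → . Y S num], [S → . num num D], [S → .], [Y → . num num S] }

To compute CLOSURE, for each item [A → α.Bβ] where B is a non-terminal, add [B → .γ] for all productions B → γ; repeat for the newly added items until nothing changes.

Start with: [D → D D . S]
  [D → D D . S] has the dot before S: add [S → . Y S num], [S → . num num D], [S → . S *], [S → .]
  [S → . Y S num] has the dot before Y: add [Y → . num num S]
No further items can be added.

CLOSURE = { [D → D D . S], [S → . S *], [S → . Y S num], [S → . num num D], [S → .], [Y → . num num S] }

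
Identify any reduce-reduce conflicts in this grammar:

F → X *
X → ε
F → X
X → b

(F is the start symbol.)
No reduce-reduce conflicts

A reduce-reduce conflict occurs when an LR(0) state has two complete items [A → α .] and [B → β .] — both call for a reduction, and with no lookahead the parser cannot choose between them.

Augment with F' → F and build the canonical LR(0) collection (I0 = CLOSURE({[F' → . F]}), then GOTO on every symbol after a dot until no new states appear). It has 5 states:
  I0: { [F → . X *], [F → . X], [F' → . F], [X → . b], [X → .] }  — shift, reduce
  I1: { [F' → F .] }  — accept
  I2: { [F → X . *], [F → X .] }  — shift, reduce
  I3: { [X → b .] }  — reduce
  I4: { [F → X * .] }  — reduce

No state contains more than one complete item.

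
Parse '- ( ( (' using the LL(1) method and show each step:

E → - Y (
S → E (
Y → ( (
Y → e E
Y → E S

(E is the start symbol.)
Stack is shown with the top on the left.

Stack    Input      Action
--------------------------
E $      - ( ( ( $  output E → - Y (
- Y ( $  - ( ( ( $  match '-'
Y ( $    ( ( ( $    output Y → ( (
( ( ( $  ( ( ( $    match '('
( ( $    ( ( $      match '('
( $      ( $        match '('
$        $          accept

The string is accepted.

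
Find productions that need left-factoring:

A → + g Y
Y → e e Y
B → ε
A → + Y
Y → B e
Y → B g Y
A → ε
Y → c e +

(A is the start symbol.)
Yes, A has productions with common prefix '+'; Y has productions with common prefix 'B'

Left-factoring is needed when two productions for the same non-terminal
share a common prefix on the right-hand side.

Productions for A:
  A → + g Y
  A → + Y
  A → ε
Productions for Y:
  Y → e e Y
  Y → B e
  Y → B g Y
  Y → c e +

Found common prefix '+' in productions for A
Found common prefix 'B' in productions for Y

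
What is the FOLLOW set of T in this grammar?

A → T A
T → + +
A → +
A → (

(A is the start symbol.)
In A → T A: T is followed by A, add FIRST(A) \ {ε} = { '(', '+' }

Taking the union: FOLLOW(T) = { '(', '+' }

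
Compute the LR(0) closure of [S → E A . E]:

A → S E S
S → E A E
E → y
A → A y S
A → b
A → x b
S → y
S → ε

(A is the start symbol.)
{ [E → . y], [S → E A . E] }

Start with: [S → E A . E]
  [S → E A . E] has the dot before E: add [E → . y]
No further items can be added.

CLOSURE = { [E → . y], [S → E A . E] }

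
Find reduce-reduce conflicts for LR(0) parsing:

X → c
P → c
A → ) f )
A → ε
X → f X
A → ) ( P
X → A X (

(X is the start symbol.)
A reduce-reduce conflict occurs when an LR(0) state has two complete items [A → α .] and [B → β .] — both call for a reduction, and with no lookahead the parser cannot choose between them.

Augment with X' → X and build the canonical LR(0) collection (I0 = CLOSURE({[X' → . X]}), then GOTO on every symbol after a dot until no new states appear). It has 14 states:
  I0: { [A → . ) ( P], [A → . ) f )], [A → .], [X → . A X (], [X → . c], [X → . f X], [X' → . X] }  — shift, reduce
  I1: { [A → ) . ( P], [A → ) . f )] }  — shift
  I2: { [A → . ) ( P], [A → . ) f )], [A → .], [X → . A X (], [X → . c], [X → . f X], [X → A . X (] }  — shift, reduce
  I3: { [X' → X .] }  — accept
  I4: { [X → c .] }  — reduce
  I5: { [A → . ) ( P], [A → . ) f )], [A → .], [X → . A X (], [X → . c], [X → . f X], [X → f . X] }  — shift, reduce
  I6: { [X → f X .] }  — reduce
  I7: { [X → A X . (] }  — shift
  I8: { [X → A X ( .] }  — reduce
  I9: { [A → ) ( . P], [P → . c] }  — shift
  I10: { [A → ) f . )] }  — shift
  I11: { [A → ) f ) .] }  — reduce
  I12: { [A → ) ( P .] }  — reduce
  I13: { [P → c .] }  — reduce

No state contains more than one complete item.

Answer: No reduce-reduce conflicts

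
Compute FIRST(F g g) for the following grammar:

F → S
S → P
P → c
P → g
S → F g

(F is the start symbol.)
FIRST sets of the non-terminals involved (from the grammar, by fixed-point iteration):
  FIRST(F) = { 'c', 'g' }

To compute FIRST(F g g), process the symbols left to right:
Symbol F is a non-terminal. Add FIRST(F) \ {ε} = { 'c', 'g' }
F is not nullable (ε ∉ FIRST(F)), so stop here.
FIRST(F g g) = { 'c', 'g' }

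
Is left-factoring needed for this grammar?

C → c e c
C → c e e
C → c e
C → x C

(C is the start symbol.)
Left-factoring is needed when two productions for the same non-terminal
share a common prefix on the right-hand side.

Productions for C:
  C → c e c
  C → c e e
  C → c e
  C → x C

Found common prefix 'c e' in productions for C

Answer: Yes, C has productions with common prefix 'c e'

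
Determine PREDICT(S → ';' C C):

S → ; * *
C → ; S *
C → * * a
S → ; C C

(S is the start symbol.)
{ ';' }

PREDICT(S → ';' C C) = (FIRST(RHS) \ {ε}) ∪ (FOLLOW(S) if ε ∈ FIRST(RHS), i.e. RHS ⇒* ε)
FIRST(';' C C) = { ';' }
ε ∉ FIRST(';' C C), so FOLLOW(S) is not added.
PREDICT(S → ';' C C) = { ';' }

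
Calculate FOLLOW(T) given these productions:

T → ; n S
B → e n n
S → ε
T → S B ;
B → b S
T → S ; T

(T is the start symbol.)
{ $ }

To compute FOLLOW(T), find every occurrence of T on a right-hand side N → α T β: add FIRST(β) \ {ε}, and if β is empty or nullable also add FOLLOW(N). Iterate to a fixed point.

T is the start symbol, so $ ∈ FOLLOW(T).
In T → S ; T: T is at the end; this adds FOLLOW(T) to itself — nothing new

Taking the union: FOLLOW(T) = { $ }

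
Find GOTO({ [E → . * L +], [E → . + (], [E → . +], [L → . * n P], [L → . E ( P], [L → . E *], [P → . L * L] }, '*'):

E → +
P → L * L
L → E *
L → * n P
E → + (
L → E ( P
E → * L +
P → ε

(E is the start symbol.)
GOTO(I, '*') = CLOSURE({ [A → αX.β] : [A → α.Xβ] ∈ I, X = '*' })

Items with dot before '*', with the dot advanced:
  [E → . * L +] → [E → * . L +]
  [L → . * n P] → [L → * . n P]
Closure of the advanced items:
  [E → * . L +] has the dot before L: add [L → . E *], [L → . * n P], [L → . E ( P]
  [L → . E *] has the dot before E: add [E → . +], [E → . + (], [E → . * L +]

GOTO = { [E → * . L +], [E → . * L +], [E → . + (], [E → . +], [L → * . n P], [L → . * n P], [L → . E ( P], [L → . E *] }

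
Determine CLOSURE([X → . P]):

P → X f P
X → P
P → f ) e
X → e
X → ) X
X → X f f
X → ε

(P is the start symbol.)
To compute CLOSURE, for each item [A → α.Bβ] where B is a non-terminal, add [B → .γ] for all productions B → γ; repeat for the newly added items until nothing changes.

Start with: [X → . P]
  [X → . P] has the dot before P: add [P → . X f P], [P → . f ) e]
  [P → . X f P] has the dot before X: add [X → . e], [X → . ) X], [X → . X f f], [X → .]
No further items can be added.

CLOSURE = { [P → . X f P], [P → . f ) e], [X → . ) X], [X → . P], [X → . X f f], [X → . e], [X → .] }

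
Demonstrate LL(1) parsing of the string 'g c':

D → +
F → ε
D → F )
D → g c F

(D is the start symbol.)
LL(1) parsing maintains a stack (initially the start symbol over $) and the input. At each step: if the stack top is a terminal, match it against the current input token; if it is a non-terminal N, replace it with the RHS of M[N, lookahead] (the unique production whose predict set contains the lookahead).

Stack is shown with the top on the left.

Stack    Input  Action
----------------------
D $      g c $  output D → g c F
g c F $  g c $  match 'g'
c F $    c $    match 'c'
F $      $      output F → ε
$        $      accept

The string is accepted.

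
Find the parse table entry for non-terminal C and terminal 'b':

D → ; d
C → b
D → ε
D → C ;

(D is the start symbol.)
To find M[C, 'b'], we find productions for C where 'b' is in the predict set (PREDICT(N → α) = (FIRST(α) \ {ε}) ∪ (FOLLOW(N) if α ⇒* ε)).

C → b: PREDICT = { 'b' }
  'b' is in predict set, so this production goes in M[C, 'b']

M[C, 'b'] = C → b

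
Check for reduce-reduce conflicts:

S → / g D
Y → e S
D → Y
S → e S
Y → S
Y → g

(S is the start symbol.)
Yes — I11: [S → e S .] vs [Y → e S .]

A reduce-reduce conflict occurs when an LR(0) state has two complete items [A → α .] and [B → β .] — both call for a reduction, and with no lookahead the parser cannot choose between them.

Augment with S' → S and build the canonical LR(0) collection (I0 = CLOSURE({[S' → . S]}), then GOTO on every symbol after a dot until no new states appear). It has 12 states:
  I0: { [S → . / g D], [S → . e S], [S' → . S] }  — shift
  I1: { [S → / . g D] }  — shift
  I2: { [S' → S .] }  — accept
  I3: { [S → . / g D], [S → . e S], [S → e . S] }  — shift
  I4: { [S → e S .] }  — reduce
  I5: { [D → . Y], [S → . / g D], [S → . e S], [S → / g . D], [Y → . S], [Y → . e S], [Y → . g] }  — shift
  I6: { [S → / g D .] }  — reduce
  I7: { [Y → S .] }  — reduce
  I8: { [D → Y .] }  — reduce
  I9: { [S → . / g D], [S → . e S], [S → e . S], [Y → e . S] }  — shift
  I10: { [Y → g .] }  — reduce
  I11: { [S → e S .], [Y → e S .] }  — 2 reduces

I11 contains complete items [S → e S .], [Y → e S .] — reduce-reduce conflict.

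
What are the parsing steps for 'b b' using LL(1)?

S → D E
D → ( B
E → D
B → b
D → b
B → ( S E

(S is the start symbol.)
LL(1) parsing maintains a stack (initially the start symbol over $) and the input. At each step: if the stack top is a terminal, match it against the current input token; if it is a non-terminal N, replace it with the RHS of M[N, lookahead] (the unique production whose predict set contains the lookahead).

Stack is shown with the top on the left.

Stack  Input  Action
--------------------
S $    b b $  output S → D E
D E $  b b $  output D → b
b E $  b b $  match 'b'
E $    b $    output E → D
D $    b $    output D → b
b $    b $    match 'b'
$      $      accept

The string is accepted.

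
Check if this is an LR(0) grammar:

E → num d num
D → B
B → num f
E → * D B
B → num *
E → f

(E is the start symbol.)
A grammar is LR(0) if no state in the canonical LR(0) collection has:
  - both a shift item (dot before a terminal) and a complete item (shift-reduce conflict), or
  - two or more complete items (reduce-reduce conflict; the accept item [E' → E .] counts as a complete item here).

Augment with E' → E and build the canonical LR(0) collection (I0 = CLOSURE({[E' → . E]}), then GOTO on every symbol after a dot until no new states appear). It has 13 states:
  I0: { [E → . * D B], [E → . f], [E → . num d num], [E' → . E] }  — shift
  I1: { [B → . num *], [B → . num f], [D → . B], [E → * . D B] }  — shift
  I2: { [E' → E .] }  — accept
  I3: { [E → f .] }  — reduce
  I4: { [E → num . d num] }  — shift
  I5: { [E → num d . num] }  — shift
  I6: { [E → num d num .] }  — reduce
  I7: { [D → B .] }  — reduce
  I8: { [B → . num *], [B → . num f], [E → * D . B] }  — shift
  I9: { [B → num . *], [B → num . f] }  — shift
  I10: { [B → num * .] }  — reduce
  I11: { [B → num f .] }  — reduce
  I12: { [E → * D B .] }  — reduce

Every state is either a pure shift/goto state or contains exactly one complete item and nothing to shift — no conflicts. The grammar is LR(0).

Answer: Yes, the grammar is LR(0)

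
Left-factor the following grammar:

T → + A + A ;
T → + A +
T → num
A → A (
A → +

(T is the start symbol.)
T → + A + T'
T' → A ;
T' → ε
T → num
A → A (
A → +

Left-factoring transforms A → αβ₁ | αβ₂ into A → αA' and A' → β₁ | β₂
(α is the longest common prefix among the alternatives). Repeat until
no nonterminal has two alternatives with a common prefix.

Round 1: T has alternatives sharing prefix '+ A +'. Introduce T': T → + A + T'
  Add: T' → A ;
  Add: T' → ε

No remaining common prefixes — done.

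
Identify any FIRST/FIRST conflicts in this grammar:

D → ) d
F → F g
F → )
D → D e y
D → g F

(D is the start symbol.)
A FIRST/FIRST conflict occurs when two productions N → α and N → β for the same non-terminal have FIRST(α) ∩ FIRST(β) ≠ ∅ (with ε ∈ FIRST of a nullable right-hand side, so two nullable alternatives also conflict).

FIRST sets of the non-terminals at (or reachable through a nullable prefix from) the front of some alternative:
  FIRST(D) = { ')', 'g' }
  FIRST(F) = { ')' }

Productions for D:
  D → ) d: FIRST = { ')' }
  D → D e y: FIRST = { ')', 'g' }
  D → g F: FIRST = { 'g' }
Productions for F:
  F → F g: FIRST = { ')' }
  F → ): FIRST = { ')' }

Conflict for D: D → ) d and D → D e y
  Overlap: { ')' }
Conflict for D: D → D e y and D → g F
  Overlap: { 'g' }
Conflict for F: F → F g and F → )
  Overlap: { ')' }

Answer: Yes. D → ')' d / D → D e y on { ')' }; D → D e y / D → g F on { 'g' }; F → F g / F → ')' on { ')' }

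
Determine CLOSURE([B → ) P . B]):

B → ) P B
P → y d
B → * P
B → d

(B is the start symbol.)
To compute CLOSURE, for each item [A → α.Bβ] where B is a non-terminal, add [B → .γ] for all productions B → γ; repeat for the newly added items until nothing changes.

Start with: [B → ) P . B]
  [B → ) P . B] has the dot before B: add [B → . ) P B], [B → . * P], [B → . d]
No further items can be added.

CLOSURE = { [B → ) P . B], [B → . ) P B], [B → . * P], [B → . d] }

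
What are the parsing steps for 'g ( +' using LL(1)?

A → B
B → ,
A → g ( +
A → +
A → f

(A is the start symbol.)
Stack is shown with the top on the left.

Stack    Input    Action
------------------------
A $      g ( + $  output A → g ( +
g ( + $  g ( + $  match 'g'
( + $    ( + $    match '('
+ $      + $      match '+'
$        $        accept

The string is accepted.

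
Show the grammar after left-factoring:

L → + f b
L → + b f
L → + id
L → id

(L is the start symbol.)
Left-factoring transforms A → αβ₁ | αβ₂ into A → αA' and A' → β₁ | β₂
(α is the longest common prefix among the alternatives). Repeat until
no nonterminal has two alternatives with a common prefix.

Round 1: L has alternatives sharing prefix '+'. Introduce L': L → + L'
  Add: L' → f b
  Add: L' → b f
  Add: L' → id

No remaining common prefixes — done.

Resulting grammar:
L → + L'
L' → f b
L' → b f
L' → id
L → id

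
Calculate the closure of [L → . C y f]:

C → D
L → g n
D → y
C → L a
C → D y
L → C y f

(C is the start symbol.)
Start with: [L → . C y f]
  [L → . C y f] has the dot before C: add [C → . D], [C → . L a], [C → . D y]
  [C → . D] has the dot before D: add [D → . y]
  [C → . L a] has the dot before L: add [L → . g n]
No further items can be added.

CLOSURE = { [C → . D y], [C → . D], [C → . L a], [D → . y], [L → . C y f], [L → . g n] }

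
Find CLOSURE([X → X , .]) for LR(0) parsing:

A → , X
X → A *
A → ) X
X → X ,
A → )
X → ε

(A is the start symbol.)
{ [X → X , .] }

To compute CLOSURE, for each item [A → α.Bβ] where B is a non-terminal, add [B → .γ] for all productions B → γ; repeat for the newly added items until nothing changes.

Start with: [X → X , .]
The dot is at the end, so nothing is added.

CLOSURE = { [X → X , .] }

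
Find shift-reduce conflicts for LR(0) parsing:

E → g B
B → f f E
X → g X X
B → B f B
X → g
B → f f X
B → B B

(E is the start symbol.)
Augment with E' → E and build the canonical LR(0) collection (I0 = CLOSURE({[E' → . E]}), then GOTO on every symbol after a dot until no new states appear). It has 16 states:
  I0: { [E → . g B], [E' → . E] }  — shift
  I1: { [E' → E .] }  — accept
  I2: { [B → . B B], [B → . B f B], [B → . f f E], [B → . f f X], [E → g . B] }  — shift
  I3: { [B → . B B], [B → . B f B], [B → . f f E], [B → . f f X], [B → B . B], [B → B . f B], [E → g B .] }  — shift, reduce
  I4: { [B → f . f E], [B → f . f X] }  — shift
  I5: { [B → f f . E], [B → f f . X], [E → . g B], [X → . g X X], [X → . g] }  — shift
  I6: { [B → f f E .] }  — reduce
  I7: { [B → f f X .] }  — reduce
  I8: { [B → . B B], [B → . B f B], [B → . f f E], [B → . f f X], [E → g . B], [X → . g X X], [X → . g], [X → g . X X], [X → g .] }  — shift, reduce
  I9: { [X → . g X X], [X → . g], [X → g X . X] }  — shift
  I10: { [X → . g X X], [X → . g], [X → g . X X], [X → g .] }  — shift, reduce
  I11: { [X → g X X .] }  — reduce
  I12: { [B → . B B], [B → . B f B], [B → . f f E], [B → . f f X], [B → B . B], [B → B . f B], [B → B B .] }  — shift, reduce
  I13: { [B → . B B], [B → . B f B], [B → . f f E], [B → . f f X], [B → B f . B], [B → f . f E], [B → f . f X] }  — shift
  I14: { [B → . B B], [B → . B f B], [B → . f f E], [B → . f f X], [B → B . B], [B → B . f B], [B → B f B .] }  — shift, reduce
  I15: { [B → f . f E], [B → f . f X], [B → f f . E], [B → f f . X], [E → . g B], [X → . g X X], [X → . g] }  — shift

I3 contains reduce item [E → g B .] and shift items [B → B . f B], [B → . f f E], [B → . f f X] — shift-reduce conflict.
I8 contains reduce item [X → g .] and shift items [B → . f f E], [B → . f f X], [X → . g], [X → . g X X] — shift-reduce conflict.
I10 contains reduce item [X → g .] and shift items [X → . g], [X → . g X X] — shift-reduce conflict.
I12 contains reduce item [B → B B .] and shift items [B → B . f B], [B → . f f E], [B → . f f X] — shift-reduce conflict.
I14 contains reduce item [B → B f B .] and shift items [B → B . f B], [B → . f f E], [B → . f f X] — shift-reduce conflict.

Answer: Yes — I3: [E → g B .] vs [B → B . f B]; I8: [X → g .] vs [B → . f f E]; I10: [X → g .] vs [X → . g]; I12: [B → B B .] vs [B → B . f B]; I14: [B → B f B .] vs [B → B . f B]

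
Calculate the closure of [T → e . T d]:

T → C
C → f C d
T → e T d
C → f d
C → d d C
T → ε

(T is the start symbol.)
To compute CLOSURE, for each item [A → α.Bβ] where B is a non-terminal, add [B → .γ] for all productions B → γ; repeat for the newly added items until nothing changes.

Start with: [T → e . T d]
  [T → e . T d] has the dot before T: add [T → . C], [T → . e T d], [T → .]
  [T → . C] has the dot before C: add [C → . f C d], [C → . f d], [C → . d d C]
No further items can be added.

CLOSURE = { [C → . d d C], [C → . f C d], [C → . f d], [T → . C], [T → . e T d], [T → .], [T → e . T d] }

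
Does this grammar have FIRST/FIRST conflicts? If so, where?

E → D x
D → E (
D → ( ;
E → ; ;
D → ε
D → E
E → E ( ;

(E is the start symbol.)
Yes. E → D x / E → ';' ';' on { ';' }; E → D x / E → E '(' ';' on { '(', ';', 'x' }; E → ';' ';' / E → E '(' ';' on { ';' }; D → E '(' / D → '(' ';' on { '(' }; D → E '(' / D → E on { '(', ';', 'x' }; D → '(' ';' / D → E on { '(' }

A FIRST/FIRST conflict occurs when two productions N → α and N → β for the same non-terminal have FIRST(α) ∩ FIRST(β) ≠ ∅ (with ε ∈ FIRST of a nullable right-hand side, so two nullable alternatives also conflict).

FIRST sets of the non-terminals at (or reachable through a nullable prefix from) the front of some alternative:
  FIRST(D) = { '(', ';', 'x', ε }
  FIRST(E) = { '(', ';', 'x' }

Productions for E:
  E → D x: FIRST = { '(', ';', 'x' }
  E → ; ;: FIRST = { ';' }
  E → E ( ;: FIRST = { '(', ';', 'x' }
Productions for D:
  D → E (: FIRST = { '(', ';', 'x' }
  D → ( ;: FIRST = { '(' }
  D → ε: FIRST = { ε }
  D → E: FIRST = { '(', ';', 'x' }

Conflict for E: E → D x and E → ; ;
  Overlap: { ';' }
Conflict for E: E → D x and E → E ( ;
  Overlap: { '(', ';', 'x' }
Conflict for E: E → ; ; and E → E ( ;
  Overlap: { ';' }
Conflict for D: D → E ( and D → ( ;
  Overlap: { '(' }
Conflict for D: D → E ( and D → E
  Overlap: { '(', ';', 'x' }
Conflict for D: D → ( ; and D → E
  Overlap: { '(' }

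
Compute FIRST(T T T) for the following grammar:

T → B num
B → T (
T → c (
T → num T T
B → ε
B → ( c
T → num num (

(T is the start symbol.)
FIRST sets of the non-terminals involved (from the grammar, by fixed-point iteration):
  FIRST(T) = { '(', 'c', 'num' }

To compute FIRST(T T T), process the symbols left to right:
Symbol T is a non-terminal. Add FIRST(T) \ {ε} = { '(', 'c', 'num' }
T is not nullable (ε ∉ FIRST(T)), so stop here.
FIRST(T T T) = { '(', 'c', 'num' }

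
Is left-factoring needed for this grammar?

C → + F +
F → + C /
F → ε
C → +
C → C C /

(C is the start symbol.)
Yes, C has productions with common prefix '+'

Left-factoring is needed when two productions for the same non-terminal
share a common prefix on the right-hand side.

Productions for C:
  C → + F +
  C → +
  C → C C /
Productions for F:
  F → + C /
  F → ε

Found common prefix '+' in productions for C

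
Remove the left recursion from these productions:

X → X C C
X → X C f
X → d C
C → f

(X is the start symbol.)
X is directly left-recursive. The standard transformation for
  A → A α₁ | ... | A α_m | β₁ | ... | β_n
is
  A  → β₁ A' | ... | β_n A'
  A' → α₁ A' | ... | α_m A' | ε

X → d C becomes X → d C X'
X → X C C becomes X' → C C X'
X → X C f becomes X' → C f X'
Add X' → ε

Productions for other non-terminals are unchanged:
  C → f

Resulting grammar:
X → d C X'
X' → C C X'
X' → C f X'
X' → ε
C → f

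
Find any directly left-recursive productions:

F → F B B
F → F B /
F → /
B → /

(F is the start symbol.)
Yes, F is left-recursive

Direct left recursion occurs when N → N α for some non-terminal N (the right-hand side begins with the left-hand side itself).

F → F B B: LEFT RECURSIVE (starts with F)
F → F B /: LEFT RECURSIVE (starts with F)
F → /: starts with '/'
B → /: starts with '/'

The grammar has direct left recursion on: F.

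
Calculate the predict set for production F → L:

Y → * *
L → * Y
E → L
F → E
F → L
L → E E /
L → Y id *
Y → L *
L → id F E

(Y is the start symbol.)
{ '*', 'id' }

PREDICT(F → L) = (FIRST(RHS) \ {ε}) ∪ (FOLLOW(F) if ε ∈ FIRST(RHS), i.e. RHS ⇒* ε)
FIRST(L) = { '*', 'id' }
FIRST(L) = { '*', 'id' }
ε ∉ FIRST(L), so FOLLOW(F) is not added.
PREDICT(F → L) = { '*', 'id' }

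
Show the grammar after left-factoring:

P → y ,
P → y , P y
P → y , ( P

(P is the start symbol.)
Left-factoring transforms A → αβ₁ | αβ₂ into A → αA' and A' → β₁ | β₂
(α is the longest common prefix among the alternatives). Repeat until
no nonterminal has two alternatives with a common prefix.

Round 1: P has alternatives sharing prefix 'y ,'. Introduce P': P → y , P'
  Add: P' → ε
  Add: P' → P y
  Add: P' → ( P

No remaining common prefixes — done.

Resulting grammar:
P → y , P'
P' → ε
P' → P y
P' → ( P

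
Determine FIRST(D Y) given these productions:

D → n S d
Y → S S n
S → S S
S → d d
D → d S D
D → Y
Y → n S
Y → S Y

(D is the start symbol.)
FIRST sets of the non-terminals involved (from the grammar, by fixed-point iteration):
  FIRST(D) = { 'd', 'n' }

To compute FIRST(D Y), process the symbols left to right:
Symbol D is a non-terminal. Add FIRST(D) \ {ε} = { 'd', 'n' }
D is not nullable (ε ∉ FIRST(D)), so stop here.
FIRST(D Y) = { 'd', 'n' }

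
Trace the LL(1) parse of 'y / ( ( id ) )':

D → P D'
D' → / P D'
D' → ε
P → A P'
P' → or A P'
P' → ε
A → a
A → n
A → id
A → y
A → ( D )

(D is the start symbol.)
LL(1) parsing maintains a stack (initially the start symbol over $) and the input. At each step: if the stack top is a terminal, match it against the current input token; if it is a non-terminal N, replace it with the RHS of M[N, lookahead] (the unique production whose predict set contains the lookahead).

Stack is shown with the top on the left.

Stack                       Input             Action
----------------------------------------------------
D $                         y / ( ( id ) ) $  output D → P D'
P D' $                      y / ( ( id ) ) $  output P → A P'
A P' D' $                   y / ( ( id ) ) $  output A → y
y P' D' $                   y / ( ( id ) ) $  match 'y'
P' D' $                     / ( ( id ) ) $    output P' → ε
D' $                        / ( ( id ) ) $    output D' → / P D'
/ P D' $                    / ( ( id ) ) $    match '/'
P D' $                      ( ( id ) ) $      output P → A P'
A P' D' $                   ( ( id ) ) $      output A → ( D )
( D ) P' D' $               ( ( id ) ) $      match '('
D ) P' D' $                 ( id ) ) $        output D → P D'
P D' ) P' D' $              ( id ) ) $        output P → A P'
A P' D' ) P' D' $           ( id ) ) $        output A → ( D )
( D ) P' D' ) P' D' $       ( id ) ) $        match '('
D ) P' D' ) P' D' $         id ) ) $          output D → P D'
P D' ) P' D' ) P' D' $      id ) ) $          output P → A P'
A P' D' ) P' D' ) P' D' $   id ) ) $          output A → id
id P' D' ) P' D' ) P' D' $  id ) ) $          match 'id'
P' D' ) P' D' ) P' D' $     ) ) $             output P' → ε
D' ) P' D' ) P' D' $        ) ) $             output D' → ε
) P' D' ) P' D' $           ) ) $             match ')'
P' D' ) P' D' $             ) $               output P' → ε
D' ) P' D' $                ) $               output D' → ε
) P' D' $                   ) $               match ')'
P' D' $                     $                 output P' → ε
D' $                        $                 output D' → ε
$                           $                 accept

The string is accepted.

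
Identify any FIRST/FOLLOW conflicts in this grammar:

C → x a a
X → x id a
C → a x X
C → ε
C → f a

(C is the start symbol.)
No FIRST/FOLLOW conflicts.

A FIRST/FOLLOW conflict occurs when a non-terminal N has a nullable alternative N → β (β ⇒* ε) and another alternative N → α with FIRST(α) ∩ FOLLOW(N) ≠ ∅: on such a lookahead the parser cannot decide between expanding α and letting N vanish via β.

Nullable non-terminals: C.

C: nullable alternative(s) C → ε; FOLLOW(C) = { $ }
  C → x a a: FIRST \ {ε} = { 'x' } — disjoint from FOLLOW(C)
  C → a x X: FIRST \ {ε} = { 'a' } — disjoint from FOLLOW(C)
  C → ε: FIRST \ {ε} = { } — this is the only nullable alternative, skip
  C → f a: FIRST \ {ε} = { 'f' } — disjoint from FOLLOW(C)

X has no nullable alternative, so no FIRST/FOLLOW check is needed there.

No FIRST/FOLLOW conflicts found.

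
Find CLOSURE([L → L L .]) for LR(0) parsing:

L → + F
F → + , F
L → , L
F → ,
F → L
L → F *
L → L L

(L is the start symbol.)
{ [L → L L .] }

To compute CLOSURE, for each item [A → α.Bβ] where B is a non-terminal, add [B → .γ] for all productions B → γ; repeat for the newly added items until nothing changes.

Start with: [L → L L .]
The dot is at the end, so nothing is added.

CLOSURE = { [L → L L .] }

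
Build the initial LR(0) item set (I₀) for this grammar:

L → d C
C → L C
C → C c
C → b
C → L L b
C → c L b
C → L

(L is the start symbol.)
{ [L → . d C], [L' → . L] }

First, augment the grammar with L' → L
I₀ = CLOSURE({ [L' → . L] }):
  [L' → . L] has the dot before L: add [L → . d C]
No further items can be added.

I₀ = { [L → . d C], [L' → . L] }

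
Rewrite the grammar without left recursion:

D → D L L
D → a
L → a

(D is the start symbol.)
D is directly left-recursive. The standard transformation for
  A → A α₁ | ... | A α_m | β₁ | ... | β_n
is
  A  → β₁ A' | ... | β_n A'
  A' → α₁ A' | ... | α_m A' | ε

D → a becomes D → a D'
D → D L L becomes D' → L L D'
Add D' → ε

Productions for other non-terminals are unchanged:
  L → a

Resulting grammar:
D → a D'
D' → L L D'
D' → ε
L → a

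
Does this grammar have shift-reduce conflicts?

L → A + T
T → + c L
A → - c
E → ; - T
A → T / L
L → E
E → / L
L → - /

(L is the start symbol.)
A shift-reduce conflict occurs when an LR(0) state has both:
  - a complete (reduce) item [A → α .] (dot at the end), and
  - a shift item [B → β . c γ] (dot before a terminal).

Augment with L' → L and build the canonical LR(0) collection (I0 = CLOSURE({[L' → . L]}), then GOTO on every symbol after a dot until no new states appear). It has 20 states:
  I0: { [A → . - c], [A → . T / L], [E → . / L], [E → . ; - T], [L → . - /], [L → . A + T], [L → . E], [L' → . L], [T → . + c L] }  — shift
  I1: { [T → + . c L] }  — shift
  I2: { [A → - . c], [L → - . /] }  — shift
  I3: { [A → . - c], [A → . T / L], [E → . / L], [E → . ; - T], [E → / . L], [L → . - /], [L → . A + T], [L → . E], [T → . + c L] }  — shift
  I4: { [E → ; . - T] }  — shift
  I5: { [L → A . + T] }  — shift
  I6: { [L → E .] }  — reduce
  I7: { [L' → L .] }  — accept
  I8: { [A → T . / L] }  — shift
  I9: { [A → . - c], [A → . T / L], [A → T / . L], [E → . / L], [E → . ; - T], [L → . - /], [L → . A + T], [L → . E], [T → . + c L] }  — shift
  I10: { [A → T / L .] }  — reduce
  I11: { [L → A + . T], [T → . + c L] }  — shift
  I12: { [L → A + T .] }  — reduce
  I13: { [E → ; - . T], [T → . + c L] }  — shift
  I14: { [E → ; - T .] }  — reduce
  I15: { [E → / L .] }  — reduce
  I16: { [L → - / .] }  — reduce
  I17: { [A → - c .] }  — reduce
  I18: { [A → . - c], [A → . T / L], [E → . / L], [E → . ; - T], [L → . - /], [L → . A + T], [L → . E], [T → + c . L], [T → . + c L] }  — shift
  I19: { [T → + c L .] }  — reduce

No state contains both a complete item and a shift item.

Answer: No shift-reduce conflicts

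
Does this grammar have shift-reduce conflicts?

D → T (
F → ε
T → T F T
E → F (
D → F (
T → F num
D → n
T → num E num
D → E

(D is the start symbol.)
Yes — I0: [F → .] vs [D → . n]; I4: [F → .] vs [D → T . (]; I12: [F → .] vs [T → . num E num]

Augment with D' → D and build the canonical LR(0) collection (I0 = CLOSURE({[D' → . D]}), then GOTO on every symbol after a dot until no new states appear). It has 17 states:
  I0: { [D → . E], [D → . F (], [D → . T (], [D → . n], [D' → . D], [E → . F (], [F → .], [T → . F num], [T → . T F T], [T → . num E num] }  — shift, reduce
  I1: { [D' → D .] }  — accept
  I2: { [D → E .] }  — reduce
  I3: { [D → F . (], [E → F . (], [T → F . num] }  — shift
  I4: { [D → T . (], [F → .], [T → T . F T] }  — shift, reduce
  I5: { [D → n .] }  — reduce
  I6: { [E → . F (], [F → .], [T → num . E num] }  — reduce
  I7: { [T → num E . num] }  — shift
  I8: { [E → F . (] }  — shift
  I9: { [E → F ( .] }  — reduce
  I10: { [T → num E num .] }  — reduce
  I11: { [D → T ( .] }  — reduce
  I12: { [F → .], [T → . F num], [T → . T F T], [T → . num E num], [T → T F . T] }  — shift, reduce
  I13: { [T → F . num] }  — shift
  I14: { [F → .], [T → T . F T], [T → T F T .] }  — 2 reduces
  I15: { [T → F num .] }  — reduce
  I16: { [D → F ( .], [E → F ( .] }  — 2 reduces

I0 contains reduce item [F → .] and shift items [D → . n], [T → . num E num] — shift-reduce conflict.
I4 contains reduce item [F → .] and shift item [D → T . (] — shift-reduce conflict.
I12 contains reduce item [F → .] and shift item [T → . num E num] — shift-reduce conflict.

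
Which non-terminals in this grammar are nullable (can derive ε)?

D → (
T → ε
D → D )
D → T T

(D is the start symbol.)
ε-productions: T → ε
So T is immediately nullable.
D → T T: every symbol on the right is nullable, so D is nullable too.
Every non-terminal is now nullable.
Nullable = { 'D', 'T' }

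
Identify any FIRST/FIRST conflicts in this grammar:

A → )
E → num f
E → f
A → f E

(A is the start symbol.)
A FIRST/FIRST conflict occurs when two productions N → α and N → β for the same non-terminal have FIRST(α) ∩ FIRST(β) ≠ ∅ (with ε ∈ FIRST of a nullable right-hand side, so two nullable alternatives also conflict).

Productions for A:
  A → ): FIRST = { ')' }
  A → f E: FIRST = { 'f' }
Productions for E:
  E → num f: FIRST = { 'num' }
  E → f: FIRST = { 'f' }

All alternatives of each non-terminal have pairwise disjoint FIRST sets.

Answer: No FIRST/FIRST conflicts.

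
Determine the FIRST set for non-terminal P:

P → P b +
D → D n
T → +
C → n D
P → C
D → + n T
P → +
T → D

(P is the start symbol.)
{ '+', 'n' }

To compute FIRST(P), examine every production with P on the left-hand side, reading each right-hand side left to right until a non-nullable symbol is reached.

FIRST sets of the other non-terminals involved (by the same procedure, iterated to a fixed point):
  FIRST(C) = { 'n' }

From P → P b +:
  - P is the symbol being defined: contributes nothing new
    P is not nullable, so stop
From P → C:
  - C is a non-terminal: add FIRST(C) \ {ε} = { 'n' }
    C is not nullable, so stop
From P → +:
  - '+' is a terminal: add '+' and stop

Collecting: FIRST(P) = { '+', 'n' }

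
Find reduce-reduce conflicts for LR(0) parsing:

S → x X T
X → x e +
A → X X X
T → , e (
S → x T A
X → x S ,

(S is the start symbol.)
A reduce-reduce conflict occurs when an LR(0) state has two complete items [A → α .] and [B → β .] — both call for a reduction, and with no lookahead the parser cannot choose between them.

Augment with S' → S and build the canonical LR(0) collection (I0 = CLOSURE({[S' → . S]}), then GOTO on every symbol after a dot until no new states appear). It has 18 states:
  I0: { [S → . x T A], [S → . x X T], [S' → . S] }  — shift
  I1: { [S' → S .] }  — accept
  I2: { [S → x . T A], [S → x . X T], [T → . , e (], [X → . x S ,], [X → . x e +] }  — shift
  I3: { [T → , . e (] }  — shift
  I4: { [A → . X X X], [S → x T . A], [X → . x S ,], [X → . x e +] }  — shift
  I5: { [S → x X . T], [T → . , e (] }  — shift
  I6: { [S → . x T A], [S → . x X T], [X → x . S ,], [X → x . e +] }  — shift
  I7: { [X → x S . ,] }  — shift
  I8: { [X → x e . +] }  — shift
  I9: { [X → x e + .] }  — reduce
  I10: { [X → x S , .] }  — reduce
  I11: { [S → x X T .] }  — reduce
  I12: { [S → x T A .] }  — reduce
  I13: { [A → X . X X], [X → . x S ,], [X → . x e +] }  — shift
  I14: { [A → X X . X], [X → . x S ,], [X → . x e +] }  — shift
  I15: { [A → X X X .] }  — reduce
  I16: { [T → , e . (] }  — shift
  I17: { [T → , e ( .] }  — reduce

No state contains more than one complete item.

Answer: No reduce-reduce conflicts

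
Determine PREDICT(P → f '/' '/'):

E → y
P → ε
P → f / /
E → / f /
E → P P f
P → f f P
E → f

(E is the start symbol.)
{ 'f' }

PREDICT(P → f '/' '/') = (FIRST(RHS) \ {ε}) ∪ (FOLLOW(P) if ε ∈ FIRST(RHS), i.e. RHS ⇒* ε)
FIRST(f '/' '/') = { 'f' }
ε ∉ FIRST(f '/' '/'), so FOLLOW(P) is not added.
PREDICT(P → f '/' '/') = { 'f' }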